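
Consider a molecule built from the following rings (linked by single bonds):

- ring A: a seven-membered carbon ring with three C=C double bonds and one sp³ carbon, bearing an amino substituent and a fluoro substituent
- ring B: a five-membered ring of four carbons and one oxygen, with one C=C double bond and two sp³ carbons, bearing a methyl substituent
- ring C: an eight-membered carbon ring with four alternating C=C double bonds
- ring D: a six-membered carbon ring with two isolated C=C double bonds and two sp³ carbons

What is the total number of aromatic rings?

Ring A has one sp³ carbon, so it is not fully conjugated — not aromatic (cycloheptatriene).
Ring B has two sp³ carbons, so it is not fully conjugated — not aromatic (2,3-dihydrofuran).
Ring C has only sp² ring atoms; a planar conformation would have a fully conjugated π system of 8 electrons. But 8 = 4(2), which is 4n not 4n+2, so ring C is not aromatic (cyclooctatetraene) — cyclooctatetraene distorts into a non-planar tub to avoid antiaromaticity.
Ring D has two sp³ carbons, so it is not fully conjugated — not aromatic (1,4-cyclohexadiene).
No ring is aromatic. Total: 0.

0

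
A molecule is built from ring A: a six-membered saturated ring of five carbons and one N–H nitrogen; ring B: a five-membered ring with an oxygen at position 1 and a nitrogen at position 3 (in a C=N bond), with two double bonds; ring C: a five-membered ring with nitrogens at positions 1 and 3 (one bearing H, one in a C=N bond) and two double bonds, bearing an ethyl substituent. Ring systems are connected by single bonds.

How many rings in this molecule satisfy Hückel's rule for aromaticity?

Ring A has only sp³ atoms, so it is not fully conjugated — not aromatic (piperidine).
Ring B is planar and fully conjugated; 2 ring double bonds (4 π electrons) plus a heteroatom lone pair (2) give 6 π electrons. Since 6 = 4n+2 (n=1), ring B is aromatic (oxazole).
Ring C is fully conjugated (every ring atom contributes a p orbital); 2 ring double bonds (4 π electrons) plus a heteroatom lone pair (2) give 6 π electrons. 6 = 4(1)+2, so ring C is aromatic (imidazole).
Aromatic: B, C. Total: 2.

2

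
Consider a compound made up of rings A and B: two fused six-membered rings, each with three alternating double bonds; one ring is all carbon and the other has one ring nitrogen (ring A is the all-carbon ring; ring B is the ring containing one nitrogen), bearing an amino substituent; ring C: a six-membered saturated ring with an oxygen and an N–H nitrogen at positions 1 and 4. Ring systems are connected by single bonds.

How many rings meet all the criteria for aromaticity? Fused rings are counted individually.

Rings A and B form a fused bicyclic system (with one nitrogen) with 10 sp² atoms and 10 π electrons from ring double bonds. 10 = 4(2)+2, so the system is aromatic and both rings count as aromatic (quinoline).
Ring C has only sp³ atoms, so it is not fully conjugated — not aromatic (morpholine).
Aromatic: A, B. Total: 2.

2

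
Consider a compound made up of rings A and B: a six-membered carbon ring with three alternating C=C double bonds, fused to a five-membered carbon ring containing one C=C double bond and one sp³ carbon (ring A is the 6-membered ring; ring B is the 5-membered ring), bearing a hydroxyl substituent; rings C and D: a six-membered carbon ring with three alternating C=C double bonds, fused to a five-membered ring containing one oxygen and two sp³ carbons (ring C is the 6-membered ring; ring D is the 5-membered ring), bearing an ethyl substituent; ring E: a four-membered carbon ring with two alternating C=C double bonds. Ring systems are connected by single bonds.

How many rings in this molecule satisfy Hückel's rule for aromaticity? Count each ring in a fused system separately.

2

Ring A has a continuous p-orbital overlap around the ring; 3 ring double bonds give 6 π electrons. Since 6 = 4n+2 (n=1), ring A is aromatic (benzene ring).
Ring B has one sp³ carbon, so it is not fully conjugated — not aromatic (cyclopentene ring).
Ring C has a continuous p-orbital overlap around the ring; 3 ring double bonds give 6 π electrons. That satisfies 4n+2 with n=1, so ring C is aromatic (benzene ring).
Ring D has two sp³ carbons, so it is not fully conjugated — not aromatic (oxolane ring).
Ring E has only sp² ring atoms; a planar conformation would have a fully conjugated π system of 4 electrons. But 4 = 4(1), which is 4n not 4n+2, so ring E is not aromatic (cyclobutadiene) — cyclobutadiene is antiaromatic and distorts to a rectangle.
Aromatic: A, C. Total: 2.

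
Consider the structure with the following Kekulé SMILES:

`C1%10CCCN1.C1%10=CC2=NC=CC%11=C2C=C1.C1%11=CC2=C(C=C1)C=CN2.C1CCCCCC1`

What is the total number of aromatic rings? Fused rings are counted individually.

4

The SMILES encodes a five-membered saturated ring of four carbons and one N–H nitrogen; two fused six-membered rings, each with three alternating double bonds; one ring is all carbon and the other has one ring nitrogen; a six-membered carbon ring with three alternating C=C double bonds, fused to a five-membered ring containing one N–H nitrogen and two C=C double bonds; a seven-membered saturated carbon ring.
The 5-membered ring with one N–H has only sp³ atoms, so it is not fully conjugated — not aromatic (pyrrolidine).
The fused 6/6-membered bicyclic (with one nitrogen) is a single π system with 10 sp² atoms and 10 π electrons from ring double bonds. 10 = 4(2)+2, so the system is aromatic and both rings count as aromatic (quinoline).
The fused 6/5-membered bicyclic (with one N–H) is a single π system with 9 sp² atoms and 10 π electrons from ring double bonds plus a heteroatom lone pair. 10 = 4(2)+2, so the system is aromatic and both rings count as aromatic (indole).
The 7-membered ring has only sp³ atoms, so it is not fully conjugated — not aromatic (cycloheptane).
4 of the 6 rings are aromatic. Total: 4.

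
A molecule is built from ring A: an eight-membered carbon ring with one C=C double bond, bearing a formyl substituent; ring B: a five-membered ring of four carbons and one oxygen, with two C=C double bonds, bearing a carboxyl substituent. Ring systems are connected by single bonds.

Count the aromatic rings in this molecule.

Ring A has six sp³ carbons, so it is not fully conjugated — not aromatic (cyclooctene).
Ring B is planar and fully conjugated; 2 ring double bonds (4 π electrons) plus a heteroatom lone pair (2) give 6 π electrons. That satisfies 4n+2 with n=1, so ring B is aromatic (furan).
Aromatic: B. Total: 1.

1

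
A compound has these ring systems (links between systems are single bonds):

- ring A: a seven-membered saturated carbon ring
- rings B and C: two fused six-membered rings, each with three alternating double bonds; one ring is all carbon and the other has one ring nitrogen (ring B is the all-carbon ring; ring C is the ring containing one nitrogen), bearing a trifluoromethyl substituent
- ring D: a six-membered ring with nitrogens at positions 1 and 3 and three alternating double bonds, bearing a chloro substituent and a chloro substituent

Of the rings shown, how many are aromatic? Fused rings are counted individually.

3

Ring A has only sp³ atoms, so it is not fully conjugated — not aromatic (cycloheptane).
Rings B and C form a fused bicyclic system (with one nitrogen) with 10 sp² atoms and 10 π electrons from ring double bonds. 10 = 4(2)+2, so the system is aromatic and both rings count as aromatic (quinoline).
Ring D is planar and fully conjugated; 3 ring double bonds give 6 π electrons. That satisfies 4n+2 with n=1, so ring D is aromatic (pyrimidine).
Aromatic: B, C, D. Total: 3.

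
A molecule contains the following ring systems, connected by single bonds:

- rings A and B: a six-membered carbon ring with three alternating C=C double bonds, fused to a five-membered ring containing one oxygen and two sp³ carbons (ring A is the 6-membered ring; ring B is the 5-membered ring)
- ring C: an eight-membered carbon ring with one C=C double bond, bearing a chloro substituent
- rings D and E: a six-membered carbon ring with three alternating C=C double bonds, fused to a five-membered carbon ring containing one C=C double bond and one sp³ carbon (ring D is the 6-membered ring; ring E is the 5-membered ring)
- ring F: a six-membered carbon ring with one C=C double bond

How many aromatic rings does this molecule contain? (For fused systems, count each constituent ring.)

2

Ring A has a continuous p-orbital overlap around the ring; 3 ring double bonds give 6 π electrons. That satisfies 4n+2 with n=1, so ring A is aromatic (benzene ring).
Ring B has two sp³ carbons, so it is not fully conjugated — not aromatic (oxolane ring).
Ring C has six sp³ carbons, so it is not fully conjugated — not aromatic (cyclooctene).
Ring D is fully conjugated (every ring atom contributes a p orbital); 3 ring double bonds give 6 π electrons. That satisfies 4n+2 with n=1, so ring D is aromatic (benzene ring).
Ring E has one sp³ carbon, so it is not fully conjugated — not aromatic (cyclopentene ring).
Ring F has four sp³ carbons, so it is not fully conjugated — not aromatic (cyclohexene).
Aromatic: A, D. Total: 2.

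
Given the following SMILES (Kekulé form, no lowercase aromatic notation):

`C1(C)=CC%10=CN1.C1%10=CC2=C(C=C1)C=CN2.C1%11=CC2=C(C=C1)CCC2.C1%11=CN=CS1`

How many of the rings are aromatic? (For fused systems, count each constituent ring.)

5

The SMILES encodes a five-membered ring of four carbons and one nitrogen bearing a hydrogen, with two C=C double bonds; a six-membered carbon ring with three alternating C=C double bonds, fused to a five-membered ring containing one N–H nitrogen and two C=C double bonds; a six-membered carbon ring with three alternating C=C double bonds, fused to a saturated five-membered carbon ring; a five-membered ring with a sulfur at position 1 and a nitrogen at position 3 (in a C=N bond), with two double bonds.
The 5-membered ring with one N–H has a continuous p-orbital overlap around the ring; 2 ring double bonds (4 π electrons) plus a heteroatom lone pair (2) give 6 π electrons. Since 6 = 4n+2 (n=1), it is aromatic (pyrrole).
The fused 6/5-membered bicyclic (with one N–H) is a single π system with 9 sp² atoms and 10 π electrons from ring double bonds plus a heteroatom lone pair. 10 = 4(2)+2, so the system is aromatic and both rings count as aromatic (indole).
The 6-membered ring is planar and fully conjugated; 3 ring double bonds give 6 π electrons. Since 6 = 4n+2 (n=1), it is aromatic (benzene ring).
The 5-membered ring has three sp³ carbons, so it is not fully conjugated — not aromatic (cyclopentane ring).
The 5-membered ring with one sulfur and one =N– is planar and fully conjugated; 2 ring double bonds (4 π electrons) plus a heteroatom lone pair (2) give 6 π electrons. 6 = 4(1)+2, so it is aromatic (thiazole).
5 of the 6 rings are aromatic. Total: 5.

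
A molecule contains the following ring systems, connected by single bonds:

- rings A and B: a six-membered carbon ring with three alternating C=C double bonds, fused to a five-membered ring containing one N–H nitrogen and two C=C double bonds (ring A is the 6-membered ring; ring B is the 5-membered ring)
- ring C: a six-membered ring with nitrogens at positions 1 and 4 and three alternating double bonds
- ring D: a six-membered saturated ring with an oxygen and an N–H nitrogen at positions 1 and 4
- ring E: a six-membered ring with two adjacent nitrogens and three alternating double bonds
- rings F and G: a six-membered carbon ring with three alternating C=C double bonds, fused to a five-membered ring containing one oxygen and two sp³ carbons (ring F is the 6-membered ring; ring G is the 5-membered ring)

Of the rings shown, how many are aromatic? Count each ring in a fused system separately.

Rings A and B form a fused bicyclic system (with one N–H) with 9 sp² atoms and 10 π electrons from ring double bonds plus a heteroatom lone pair. 10 = 4(2)+2, so the system is aromatic and both rings count as aromatic (indole).
Ring C has a continuous p-orbital overlap around the ring; 3 ring double bonds give 6 π electrons. Since 6 = 4n+2 (n=1), ring C is aromatic (pyrazine).
Ring D has only sp³ atoms, so it is not fully conjugated — not aromatic (morpholine).
Ring E has a continuous p-orbital overlap around the ring; 3 ring double bonds give 6 π electrons. That satisfies 4n+2 with n=1, so ring E is aromatic (pyridazine).
Ring F has a continuous p-orbital overlap around the ring; 3 ring double bonds give 6 π electrons. Since 6 = 4n+2 (n=1), ring F is aromatic (benzene ring).
Ring G has two sp³ carbons, so it is not fully conjugated — not aromatic (oxolane ring).
Aromatic: A, B, C, E, F. Total: 5.

5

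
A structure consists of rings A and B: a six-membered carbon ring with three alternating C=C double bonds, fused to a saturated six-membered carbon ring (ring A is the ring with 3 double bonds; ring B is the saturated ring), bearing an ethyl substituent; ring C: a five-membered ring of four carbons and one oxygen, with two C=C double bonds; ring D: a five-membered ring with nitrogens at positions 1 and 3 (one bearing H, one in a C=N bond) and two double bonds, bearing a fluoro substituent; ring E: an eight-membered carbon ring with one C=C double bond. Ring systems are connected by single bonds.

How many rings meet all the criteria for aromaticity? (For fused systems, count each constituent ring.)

3

Ring A is planar and fully conjugated; 3 ring double bonds give 6 π electrons. Since 6 = 4n+2 (n=1), ring A is aromatic (benzene ring).
Ring B has four sp³ carbons, so it is not fully conjugated — not aromatic (cyclohexane ring).
Ring C has a continuous p-orbital overlap around the ring; 2 ring double bonds (4 π electrons) plus a heteroatom lone pair (2) give 6 π electrons. 6 = 4(1)+2, so ring C is aromatic (furan).
Ring D is fully conjugated (every ring atom contributes a p orbital); 2 ring double bonds (4 π electrons) plus a heteroatom lone pair (2) give 6 π electrons. 6 = 4(1)+2, so ring D is aromatic (imidazole).
Ring E has six sp³ carbons, so it is not fully conjugated — not aromatic (cyclooctene).
Aromatic: A, C, D. Total: 3.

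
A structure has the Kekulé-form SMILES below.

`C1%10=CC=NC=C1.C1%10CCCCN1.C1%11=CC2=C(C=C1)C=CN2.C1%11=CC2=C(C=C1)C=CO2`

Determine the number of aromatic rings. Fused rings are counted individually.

5

The SMILES encodes a six-membered ring of five carbons and one nitrogen with three alternating double bonds; a six-membered saturated ring of five carbons and one N–H nitrogen; a six-membered carbon ring with three alternating C=C double bonds, fused to a five-membered ring containing one N–H nitrogen and two C=C double bonds; a six-membered carbon ring with three alternating C=C double bonds, fused to a five-membered ring containing one oxygen and two C=C double bonds.
The 6-membered ring with one nitrogen is planar and fully conjugated; 3 ring double bonds give 6 π electrons. Since 6 = 4n+2 (n=1), it is aromatic (pyridine).
The 6-membered ring with one N–H has only sp³ atoms, so it is not fully conjugated — not aromatic (piperidine).
The fused 6/5-membered bicyclic (with one N–H) is a single π system with 9 sp² atoms and 10 π electrons from ring double bonds plus a heteroatom lone pair. 10 = 4(2)+2, so the system is aromatic and both rings count as aromatic (indole).
The fused 6/5-membered bicyclic (with one oxygen) is a single π system with 9 sp² atoms and 10 π electrons from ring double bonds plus a heteroatom lone pair. 10 = 4(2)+2, so the system is aromatic and both rings count as aromatic (benzofuran).
5 of the 6 rings are aromatic. Total: 5.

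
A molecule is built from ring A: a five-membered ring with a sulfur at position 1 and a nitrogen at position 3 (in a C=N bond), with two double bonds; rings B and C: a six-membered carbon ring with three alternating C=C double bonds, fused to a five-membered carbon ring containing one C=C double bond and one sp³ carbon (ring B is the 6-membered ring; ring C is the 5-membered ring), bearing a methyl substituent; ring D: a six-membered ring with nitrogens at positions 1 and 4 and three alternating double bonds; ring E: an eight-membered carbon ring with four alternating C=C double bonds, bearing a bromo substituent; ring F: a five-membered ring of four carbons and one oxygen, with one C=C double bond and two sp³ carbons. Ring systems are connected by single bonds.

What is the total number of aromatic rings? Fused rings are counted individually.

Ring A has a continuous p-orbital overlap around the ring; 2 ring double bonds (4 π electrons) plus a heteroatom lone pair (2) give 6 π electrons. That satisfies 4n+2 with n=1, so ring A is aromatic (thiazole).
Ring B is fully conjugated (every ring atom contributes a p orbital); 3 ring double bonds give 6 π electrons. Since 6 = 4n+2 (n=1), ring B is aromatic (benzene ring).
Ring C has one sp³ carbon, so it is not fully conjugated — not aromatic (cyclopentene ring).
Ring D has a continuous p-orbital overlap around the ring; 3 ring double bonds give 6 π electrons. That satisfies 4n+2 with n=1, so ring D is aromatic (pyrazine).
Ring E has only sp² ring atoms; a planar conformation would have a fully conjugated π system of 8 electrons. But 8 = 4(2), which is 4n not 4n+2, so ring E is not aromatic (cyclooctatetraene) — cyclooctatetraene distorts into a non-planar tub to avoid antiaromaticity.
Ring F has two sp³ carbons, so it is not fully conjugated — not aromatic (2,3-dihydrofuran).
Aromatic: A, B, D. Total: 3.

3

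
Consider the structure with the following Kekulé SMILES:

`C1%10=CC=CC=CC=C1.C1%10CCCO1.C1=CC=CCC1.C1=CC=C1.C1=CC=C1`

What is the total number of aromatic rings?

The SMILES encodes an eight-membered carbon ring with four alternating C=C double bonds; a five-membered saturated ring of four carbons and one oxygen; a six-membered carbon ring with two conjugated C=C double bonds and two sp³ carbons; a four-membered carbon ring with two alternating C=C double bonds; a four-membered carbon ring with two alternating C=C double bonds.
The 8-membered ring has only sp² ring atoms; a planar conformation would have a fully conjugated π system of 8 electrons. But 8 = 4(2), which is 4n not 4n+2, so it is not aromatic (cyclooctatetraene) — cyclooctatetraene distorts into a non-planar tub to avoid antiaromaticity.
The 5-membered ring with one oxygen has only sp³ atoms, so it is not fully conjugated — not aromatic (tetrahydrofuran).
The 6-membered ring has two sp³ carbons, so it is not fully conjugated — not aromatic (1,3-cyclohexadiene).
The 4-membered ring has only sp² ring atoms; a planar conformation would have a fully conjugated π system of 4 electrons. But 4 = 4(1), which is 4n not 4n+2, so it is not aromatic (cyclobutadiene) — cyclobutadiene is antiaromatic and distorts to a rectangle.
The second 4-membered ring has only sp² ring atoms; a planar conformation would have a fully conjugated π system of 4 electrons. But 4 = 4(1), which is 4n not 4n+2, so it is not aromatic (cyclobutadiene) — cyclobutadiene is antiaromatic and distorts to a rectangle.
None of the rings are aromatic. Total: 0.

0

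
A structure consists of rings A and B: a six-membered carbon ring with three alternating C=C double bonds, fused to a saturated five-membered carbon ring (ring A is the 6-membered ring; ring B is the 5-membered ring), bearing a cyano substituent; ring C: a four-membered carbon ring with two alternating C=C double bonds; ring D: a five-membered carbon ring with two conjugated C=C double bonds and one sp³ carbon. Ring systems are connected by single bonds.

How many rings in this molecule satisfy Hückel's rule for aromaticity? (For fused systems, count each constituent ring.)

Ring A has a continuous p-orbital overlap around the ring; 3 ring double bonds give 6 π electrons. That satisfies 4n+2 with n=1, so ring A is aromatic (benzene ring).
Ring B has three sp³ carbons, so it is not fully conjugated — not aromatic (cyclopentane ring).
Ring C has only sp² ring atoms; a planar conformation would have a fully conjugated π system of 4 electrons. But 4 = 4(1), which is 4n not 4n+2, so ring C is not aromatic (cyclobutadiene) — cyclobutadiene is antiaromatic and distorts to a rectangle.
Ring D has one sp³ carbon, so it is not fully conjugated — not aromatic (cyclopentadiene).
Aromatic: A. Total: 1.

1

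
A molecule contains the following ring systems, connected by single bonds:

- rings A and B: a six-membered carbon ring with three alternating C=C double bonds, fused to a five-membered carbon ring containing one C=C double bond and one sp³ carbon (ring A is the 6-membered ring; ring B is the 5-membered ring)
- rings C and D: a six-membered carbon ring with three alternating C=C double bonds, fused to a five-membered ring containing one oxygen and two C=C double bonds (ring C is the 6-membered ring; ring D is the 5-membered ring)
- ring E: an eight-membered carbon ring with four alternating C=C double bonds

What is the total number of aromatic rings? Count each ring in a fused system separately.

Ring A has a continuous p-orbital overlap around the ring; 3 ring double bonds give 6 π electrons. That satisfies 4n+2 with n=1, so ring A is aromatic (benzene ring).
Ring B has one sp³ carbon, so it is not fully conjugated — not aromatic (cyclopentene ring).
Rings C and D form a fused bicyclic system (with one oxygen) with 9 sp² atoms and 10 π electrons from ring double bonds plus a heteroatom lone pair. 10 = 4(2)+2, so the system is aromatic and both rings count as aromatic (benzofuran).
Ring E has only sp² ring atoms; a planar conformation would have a fully conjugated π system of 8 electrons. But 8 = 4(2), which is 4n not 4n+2, so ring E is not aromatic (cyclooctatetraene) — cyclooctatetraene distorts into a non-planar tub to avoid antiaromaticity.
Aromatic: A, C, D. Total: 3.

3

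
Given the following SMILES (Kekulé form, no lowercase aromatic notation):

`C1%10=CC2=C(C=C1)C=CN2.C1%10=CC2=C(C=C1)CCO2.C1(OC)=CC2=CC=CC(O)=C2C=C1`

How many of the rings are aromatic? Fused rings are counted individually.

5

The SMILES encodes a six-membered carbon ring with three alternating C=C double bonds, fused to a five-membered ring containing one N–H nitrogen and two C=C double bonds; a six-membered carbon ring with three alternating C=C double bonds, fused to a five-membered ring containing one oxygen and two sp³ carbons; two fused six-membered carbon rings, each with three alternating C=C double bonds.
The fused 6/5-membered bicyclic (with one N–H) is a single π system with 9 sp² atoms and 10 π electrons from ring double bonds plus a heteroatom lone pair. 10 = 4(2)+2, so the system is aromatic and both rings count as aromatic (indole).
The 6-membered ring is fully conjugated (every ring atom contributes a p orbital); 3 ring double bonds give 6 π electrons. Since 6 = 4n+2 (n=1), it is aromatic (benzene ring).
The 5-membered ring with one oxygen has two sp³ carbons, so it is not fully conjugated — not aromatic (oxolane ring).
The fused 6/6-membered bicyclic is a single π system with 10 sp² atoms and 10 π electrons from ring double bonds. 10 = 4(2)+2, so the system is aromatic and both rings count as aromatic (naphthalene).
5 of the 6 rings are aromatic. Total: 5.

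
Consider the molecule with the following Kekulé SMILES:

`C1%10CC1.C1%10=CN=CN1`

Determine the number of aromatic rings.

The SMILES encodes a three-membered saturated carbon ring; a five-membered ring with nitrogens at positions 1 and 3 (one bearing H, one in a C=N bond) and two double bonds.
The 3-membered ring has only sp³ atoms, so it is not fully conjugated — not aromatic (cyclopropane).
The 5-membered ring with two nitrogens (one N–H, one =N–) is fully conjugated (every ring atom contributes a p orbital); 2 ring double bonds (4 π electrons) plus a heteroatom lone pair (2) give 6 π electrons. 6 = 4(1)+2, so it is aromatic (imidazole).
1 of the 2 rings is aromatic. Total: 1.

1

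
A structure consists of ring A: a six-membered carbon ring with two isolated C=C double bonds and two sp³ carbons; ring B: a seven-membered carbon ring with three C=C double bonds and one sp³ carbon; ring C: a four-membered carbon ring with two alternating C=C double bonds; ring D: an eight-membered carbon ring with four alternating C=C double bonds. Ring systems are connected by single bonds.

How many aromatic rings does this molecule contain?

Ring A has two sp³ carbons, so it is not fully conjugated — not aromatic (1,4-cyclohexadiene).
Ring B has one sp³ carbon, so it is not fully conjugated — not aromatic (cycloheptatriene).
Ring C has only sp² ring atoms; a planar conformation would have a fully conjugated π system of 4 electrons. But 4 = 4(1), which is 4n not 4n+2, so ring C is not aromatic (cyclobutadiene) — cyclobutadiene is antiaromatic and distorts to a rectangle.
Ring D has only sp² ring atoms; a planar conformation would have a fully conjugated π system of 8 electrons. But 8 = 4(2), which is 4n not 4n+2, so ring D is not aromatic (cyclooctatetraene) — cyclooctatetraene distorts into a non-planar tub to avoid antiaromaticity.
No ring is aromatic. Total: 0.

0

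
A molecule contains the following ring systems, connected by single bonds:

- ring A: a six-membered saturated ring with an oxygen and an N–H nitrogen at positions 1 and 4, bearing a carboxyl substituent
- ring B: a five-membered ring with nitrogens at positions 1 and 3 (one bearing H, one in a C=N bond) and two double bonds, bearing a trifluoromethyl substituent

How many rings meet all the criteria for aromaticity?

1

Ring A has only sp³ atoms, so it is not fully conjugated — not aromatic (morpholine).
Ring B has a continuous p-orbital overlap around the ring; 2 ring double bonds (4 π electrons) plus a heteroatom lone pair (2) give 6 π electrons. 6 = 4(1)+2, so ring B is aromatic (imidazole).
Aromatic: B. Total: 1.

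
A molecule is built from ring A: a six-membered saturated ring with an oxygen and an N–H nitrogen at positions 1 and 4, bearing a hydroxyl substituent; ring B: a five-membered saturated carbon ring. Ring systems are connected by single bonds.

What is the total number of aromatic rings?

Ring A has only sp³ atoms, so it is not fully conjugated — not aromatic (morpholine).
Ring B has only sp³ atoms, so it is not fully conjugated — not aromatic (cyclopentane).
No ring is aromatic. Total: 0.

0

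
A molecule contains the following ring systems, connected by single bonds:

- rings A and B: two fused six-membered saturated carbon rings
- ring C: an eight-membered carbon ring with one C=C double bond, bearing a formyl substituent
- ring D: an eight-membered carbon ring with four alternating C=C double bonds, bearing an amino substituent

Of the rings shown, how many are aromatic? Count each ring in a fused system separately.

0

Ring A has only sp³ atoms, so it is not fully conjugated — not aromatic (cyclohexane ring).
Ring B has only sp³ atoms, so it is not fully conjugated — not aromatic (cyclohexane ring).
Ring C has six sp³ carbons, so it is not fully conjugated — not aromatic (cyclooctene).
Ring D has only sp² ring atoms; a planar conformation would have a fully conjugated π system of 8 electrons. But 8 = 4(2), which is 4n not 4n+2, so ring D is not aromatic (cyclooctatetraene) — cyclooctatetraene distorts into a non-planar tub to avoid antiaromaticity.
No ring is aromatic. Total: 0.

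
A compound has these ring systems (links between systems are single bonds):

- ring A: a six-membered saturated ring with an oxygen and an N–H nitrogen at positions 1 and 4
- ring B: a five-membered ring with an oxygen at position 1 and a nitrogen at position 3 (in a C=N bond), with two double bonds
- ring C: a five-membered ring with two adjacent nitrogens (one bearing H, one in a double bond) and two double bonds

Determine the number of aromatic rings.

Ring A has only sp³ atoms, so it is not fully conjugated — not aromatic (morpholine).
Ring B is fully conjugated (every ring atom contributes a p orbital); 2 ring double bonds (4 π electrons) plus a heteroatom lone pair (2) give 6 π electrons. Since 6 = 4n+2 (n=1), ring B is aromatic (oxazole).
Ring C is fully conjugated (every ring atom contributes a p orbital); 2 ring double bonds (4 π electrons) plus a heteroatom lone pair (2) give 6 π electrons. 6 = 4(1)+2, so ring C is aromatic (pyrazole).
Aromatic: B, C. Total: 2.

2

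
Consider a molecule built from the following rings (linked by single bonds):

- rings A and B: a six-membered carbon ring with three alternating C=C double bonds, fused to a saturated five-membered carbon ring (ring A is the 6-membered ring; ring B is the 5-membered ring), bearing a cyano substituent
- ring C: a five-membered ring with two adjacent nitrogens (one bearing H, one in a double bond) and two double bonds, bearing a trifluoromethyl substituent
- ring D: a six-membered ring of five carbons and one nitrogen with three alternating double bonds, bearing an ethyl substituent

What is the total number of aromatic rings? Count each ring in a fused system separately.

3

Ring A has a continuous p-orbital overlap around the ring; 3 ring double bonds give 6 π electrons. Since 6 = 4n+2 (n=1), ring A is aromatic (benzene ring).
Ring B has three sp³ carbons, so it is not fully conjugated — not aromatic (cyclopentane ring).
Ring C has a continuous p-orbital overlap around the ring; 2 ring double bonds (4 π electrons) plus a heteroatom lone pair (2) give 6 π electrons. Since 6 = 4n+2 (n=1), ring C is aromatic (pyrazole).
Ring D has a continuous p-orbital overlap around the ring; 3 ring double bonds give 6 π electrons. 6 = 4(1)+2, so ring D is aromatic (pyridine).
Aromatic: A, C, D. Total: 3.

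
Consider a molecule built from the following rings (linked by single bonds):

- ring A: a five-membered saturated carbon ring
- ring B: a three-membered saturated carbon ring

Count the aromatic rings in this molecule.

0

Ring A has only sp³ atoms, so it is not fully conjugated — not aromatic (cyclopentane).
Ring B has only sp³ atoms, so it is not fully conjugated — not aromatic (cyclopropane).
No ring is aromatic. Total: 0.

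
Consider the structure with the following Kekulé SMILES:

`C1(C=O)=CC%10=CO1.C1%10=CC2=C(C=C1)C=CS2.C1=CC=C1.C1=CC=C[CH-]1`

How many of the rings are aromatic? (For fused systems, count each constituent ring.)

4

The SMILES encodes a five-membered ring of four carbons and one oxygen, with two C=C double bonds; a six-membered carbon ring with three alternating C=C double bonds, fused to a five-membered ring containing one sulfur and two C=C double bonds; a four-membered carbon ring with two alternating C=C double bonds; a five-membered all-carbon ring bearing a negative charge on one carbon, with two C=C double bonds.
The 5-membered ring with one oxygen is planar and fully conjugated; 2 ring double bonds (4 π electrons) plus a heteroatom lone pair (2) give 6 π electrons. 6 = 4(1)+2, so it is aromatic (furan).
The fused 6/5-membered bicyclic (with one sulfur) is a single π system with 9 sp² atoms and 10 π electrons from ring double bonds plus a heteroatom lone pair. 10 = 4(2)+2, so the system is aromatic and both rings count as aromatic (benzothiophene).
The 4-membered ring has only sp² ring atoms; a planar conformation would have a fully conjugated π system of 4 electrons. But 4 = 4(1), which is 4n not 4n+2, so it is not aromatic (cyclobutadiene) — cyclobutadiene is antiaromatic and distorts to a rectangle.
The 5-membered ring has a continuous p-orbital overlap around the ring; 2 ring double bonds (4 π electrons) plus the carbanion lone pair (2) give 6 π electrons. 6 = 4(1)+2, so it is aromatic (cyclopentadienyl anion).
4 of the 5 rings are aromatic. Total: 4.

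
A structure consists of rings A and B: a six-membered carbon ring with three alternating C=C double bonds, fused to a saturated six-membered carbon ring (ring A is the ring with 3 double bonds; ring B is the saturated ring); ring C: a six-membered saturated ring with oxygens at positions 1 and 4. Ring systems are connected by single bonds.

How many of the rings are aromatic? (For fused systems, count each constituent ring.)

1

Ring A is fully conjugated (every ring atom contributes a p orbital); 3 ring double bonds give 6 π electrons. That satisfies 4n+2 with n=1, so ring A is aromatic (benzene ring).
Ring B has four sp³ carbons, so it is not fully conjugated — not aromatic (cyclohexane ring).
Ring C has only sp³ atoms, so it is not fully conjugated — not aromatic (1,4-dioxane).
Aromatic: A. Total: 1.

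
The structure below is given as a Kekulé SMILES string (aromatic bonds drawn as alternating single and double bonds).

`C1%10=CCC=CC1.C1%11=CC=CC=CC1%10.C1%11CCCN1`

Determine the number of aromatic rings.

The SMILES encodes a six-membered carbon ring with two isolated C=C double bonds and two sp³ carbons; a seven-membered carbon ring with three C=C double bonds and one sp³ carbon; a five-membered saturated ring of four carbons and one N–H nitrogen.
The 6-membered ring has two sp³ carbons, so it is not fully conjugated — not aromatic (1,4-cyclohexadiene).
The 7-membered ring has one sp³ carbon, so it is not fully conjugated — not aromatic (cycloheptatriene).
The 5-membered ring with one N–H has only sp³ atoms, so it is not fully conjugated — not aromatic (pyrrolidine).
None of the rings are aromatic. Total: 0.

0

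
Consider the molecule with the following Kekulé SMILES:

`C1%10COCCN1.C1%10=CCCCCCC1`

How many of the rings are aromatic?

0

The SMILES encodes a six-membered saturated ring with an oxygen and an N–H nitrogen at positions 1 and 4; an eight-membered carbon ring with one C=C double bond.
The 6-membered ring with one oxygen and one N–H (1,4) has only sp³ atoms, so it is not fully conjugated — not aromatic (morpholine).
The 8-membered ring has six sp³ carbons, so it is not fully conjugated — not aromatic (cyclooctene).
None of the rings are aromatic. Total: 0.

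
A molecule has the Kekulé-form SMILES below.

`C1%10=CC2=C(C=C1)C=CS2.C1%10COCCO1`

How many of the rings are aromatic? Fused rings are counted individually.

2

The SMILES encodes a six-membered carbon ring with three alternating C=C double bonds, fused to a five-membered ring containing one sulfur and two C=C double bonds; a six-membered saturated ring with oxygens at positions 1 and 4.
The fused 6/5-membered bicyclic (with one sulfur) is a single π system with 9 sp² atoms and 10 π electrons from ring double bonds plus a heteroatom lone pair. 10 = 4(2)+2, so the system is aromatic and both rings count as aromatic (benzothiophene).
The 6-membered ring with two oxygens (1,4) has only sp³ atoms, so it is not fully conjugated — not aromatic (1,4-dioxane).
2 of the 3 rings are aromatic. Total: 2.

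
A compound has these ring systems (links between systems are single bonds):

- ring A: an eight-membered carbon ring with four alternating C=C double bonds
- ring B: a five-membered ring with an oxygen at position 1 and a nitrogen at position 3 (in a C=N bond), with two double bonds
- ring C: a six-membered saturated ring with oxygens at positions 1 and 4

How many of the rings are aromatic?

1

Ring A has only sp² ring atoms; a planar conformation would have a fully conjugated π system of 8 electrons. But 8 = 4(2), which is 4n not 4n+2, so ring A is not aromatic (cyclooctatetraene) — cyclooctatetraene distorts into a non-planar tub to avoid antiaromaticity.
Ring B is fully conjugated (every ring atom contributes a p orbital); 2 ring double bonds (4 π electrons) plus a heteroatom lone pair (2) give 6 π electrons. That satisfies 4n+2 with n=1, so ring B is aromatic (oxazole).
Ring C has only sp³ atoms, so it is not fully conjugated — not aromatic (1,4-dioxane).
Aromatic: B. Total: 1.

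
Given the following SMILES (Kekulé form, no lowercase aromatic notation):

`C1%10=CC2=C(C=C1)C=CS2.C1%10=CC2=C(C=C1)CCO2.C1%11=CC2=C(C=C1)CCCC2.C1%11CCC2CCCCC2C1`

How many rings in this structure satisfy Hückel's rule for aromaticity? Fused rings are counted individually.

The SMILES encodes a six-membered carbon ring with three alternating C=C double bonds, fused to a five-membered ring containing one sulfur and two C=C double bonds; a six-membered carbon ring with three alternating C=C double bonds, fused to a five-membered ring containing one oxygen and two sp³ carbons; a six-membered carbon ring with three alternating C=C double bonds, fused to a saturated six-membered carbon ring; two fused six-membered saturated carbon rings.
The fused 6/5-membered bicyclic (with one sulfur) is a single π system with 9 sp² atoms and 10 π electrons from ring double bonds plus a heteroatom lone pair. 10 = 4(2)+2, so the system is aromatic and both rings count as aromatic (benzothiophene).
The 6-membered ring is fully conjugated (every ring atom contributes a p orbital); 3 ring double bonds give 6 π electrons. Since 6 = 4n+2 (n=1), it is aromatic (benzene ring).
The 5-membered ring with one oxygen has two sp³ carbons, so it is not fully conjugated — not aromatic (oxolane ring).
The second 6-membered ring is fully conjugated (every ring atom contributes a p orbital); 3 ring double bonds give 6 π electrons. 6 = 4(1)+2, so it is aromatic (benzene ring).
The third 6-membered ring has four sp³ carbons, so it is not fully conjugated — not aromatic (cyclohexane ring).
The fourth 6-membered ring has only sp³ atoms, so it is not fully conjugated — not aromatic (cyclohexane ring).
The fifth 6-membered ring has only sp³ atoms, so it is not fully conjugated — not aromatic (cyclohexane ring).
4 of the 8 rings are aromatic. Total: 4.

4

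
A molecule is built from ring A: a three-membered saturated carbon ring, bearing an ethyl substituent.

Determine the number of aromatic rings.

0

Ring A has only sp³ atoms, so it is not fully conjugated — not aromatic (cyclopropane).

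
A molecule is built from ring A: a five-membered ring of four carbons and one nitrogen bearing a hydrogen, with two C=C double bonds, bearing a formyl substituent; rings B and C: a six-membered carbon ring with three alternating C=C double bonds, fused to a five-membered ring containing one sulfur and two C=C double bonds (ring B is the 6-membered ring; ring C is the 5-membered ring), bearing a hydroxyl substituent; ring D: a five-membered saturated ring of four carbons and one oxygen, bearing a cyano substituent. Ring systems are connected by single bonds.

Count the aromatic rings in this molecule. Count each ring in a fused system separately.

3

Ring A is fully conjugated (every ring atom contributes a p orbital); 2 ring double bonds (4 π electrons) plus a heteroatom lone pair (2) give 6 π electrons. 6 = 4(1)+2, so ring A is aromatic (pyrrole).
Rings B and C form a fused bicyclic system (with one sulfur) with 9 sp² atoms and 10 π electrons from ring double bonds plus a heteroatom lone pair. 10 = 4(2)+2, so the system is aromatic and both rings count as aromatic (benzothiophene).
Ring D has only sp³ atoms, so it is not fully conjugated — not aromatic (tetrahydrofuran).
Aromatic: A, B, C. Total: 3.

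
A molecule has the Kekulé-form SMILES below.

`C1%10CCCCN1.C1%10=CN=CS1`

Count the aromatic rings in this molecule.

1

The SMILES encodes a six-membered saturated ring of five carbons and one N–H nitrogen; a five-membered ring with a sulfur at position 1 and a nitrogen at position 3 (in a C=N bond), with two double bonds.
The 6-membered ring with one N–H has only sp³ atoms, so it is not fully conjugated — not aromatic (piperidine).
The 5-membered ring with one sulfur and one =N– has a continuous p-orbital overlap around the ring; 2 ring double bonds (4 π electrons) plus a heteroatom lone pair (2) give 6 π electrons. That satisfies 4n+2 with n=1, so it is aromatic (thiazole).
1 of the 2 rings is aromatic. Total: 1.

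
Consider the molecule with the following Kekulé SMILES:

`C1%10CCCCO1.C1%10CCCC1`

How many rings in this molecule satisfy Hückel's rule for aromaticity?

0

The SMILES encodes a six-membered saturated ring of five carbons and one oxygen; a five-membered saturated carbon ring.
The 6-membered ring with one oxygen has only sp³ atoms, so it is not fully conjugated — not aromatic (tetrahydropyran).
The 5-membered ring has only sp³ atoms, so it is not fully conjugated — not aromatic (cyclopentane).
None of the rings are aromatic. Total: 0.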